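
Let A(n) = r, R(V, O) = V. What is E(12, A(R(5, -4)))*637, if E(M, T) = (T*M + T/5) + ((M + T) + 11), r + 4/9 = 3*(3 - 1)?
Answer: 184093/3 ≈ 61364.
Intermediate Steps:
r = 50/9 (r = -4/9 + 3*(3 - 1) = -4/9 + 3*2 = -4/9 + 6 = 50/9 ≈ 5.5556)
A(n) = 50/9
E(M, T) = 11 + M + 6*T/5 + M*T (E(M, T) = (M*T + T/5) + (11 + M + T) = (T/5 + M*T) + (11 + M + T) = 11 + M + 6*T/5 + M*T)
E(12, A(R(5, -4)))*637 = (11 + 12 + (6/5)*(50/9) + 12*(50/9))*637 = (11 + 12 + 20/3 + 200/3)*637 = (289/3)*637 = 184093/3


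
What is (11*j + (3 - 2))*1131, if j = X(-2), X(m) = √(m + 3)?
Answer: 13572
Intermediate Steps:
X(m) = √(3 + m)
j = 1 (j = √(3 - 2) = √1 = 1)
(11*j + (3 - 2))*1131 = (11*1 + (3 - 2))*1131 = (11 + 1)*1131 = 12*1131 = 13572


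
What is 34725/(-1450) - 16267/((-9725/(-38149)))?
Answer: -36006555439/564050 ≈ -63836.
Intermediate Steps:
34725/(-1450) - 16267/((-9725/(-38149))) = 34725*(-1/1450) - 16267/((-9725*(-1/38149))) = -1389/58 - 16267/9725/38149 = -1389/58 - 16267*38149/9725 = -1389/58 - 620569783/9725 = -36006555439/564050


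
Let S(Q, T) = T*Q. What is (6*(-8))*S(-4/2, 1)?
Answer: 96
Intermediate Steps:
S(Q, T) = Q*T
(6*(-8))*S(-4/2, 1) = (6*(-8))*(-4/2*1) = -48*(-4*½) = -(-96) = -48*(-2) = 96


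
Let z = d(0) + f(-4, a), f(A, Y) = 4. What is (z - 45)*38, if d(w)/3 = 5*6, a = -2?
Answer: 1862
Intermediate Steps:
d(w) = 90 (d(w) = 3*(5*6) = 3*30 = 90)
z = 94 (z = 90 + 4 = 94)
(z - 45)*38 = (94 - 45)*38 = 49*38 = 1862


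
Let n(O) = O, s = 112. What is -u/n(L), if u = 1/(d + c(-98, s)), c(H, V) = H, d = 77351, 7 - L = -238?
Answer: -1/18926985 ≈ -5.2835e-8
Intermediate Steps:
L = 245 (L = 7 - 1*(-238) = 7 + 238 = 245)
u = 1/77253 (u = 1/(77351 - 98) = 1/77253 ≈ 1.2944e-5)
-u/n(L) = -1/(77253*245) = -1*1/18926985 = -1/18926985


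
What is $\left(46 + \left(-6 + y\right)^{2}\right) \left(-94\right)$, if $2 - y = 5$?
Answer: $-11938$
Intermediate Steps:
$y = -3$ ($y = 2 - 5 = -3$)
$\left(46 + \left(-6 + y\right)^{2}\right) \left(-94\right) = \left(46 + \left(-6 - 3\right)^{2}\right) \left(-94\right) = \left(46 + \left(-9\right)^{2}\right) \left(-94\right) = \left(46 + 81\right) \left(-94\right) = 127 \left(-94\right) = -11938$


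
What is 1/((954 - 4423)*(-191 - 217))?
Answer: 1/1415352 ≈ 7.0654e-7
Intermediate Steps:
1/((954 - 4423)*(-191 - 217)) = 1/(-3469*(-408)) = 1/1415352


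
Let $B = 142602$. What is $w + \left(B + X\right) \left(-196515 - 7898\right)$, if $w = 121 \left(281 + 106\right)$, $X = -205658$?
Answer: $12889512955$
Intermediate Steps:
$w = 46827$ ($w = 121 \cdot 387 = 46827$)
$w + \left(B + X\right) \left(-196515 - 7898\right) = 46827 + \left(142602 - 205658\right) \left(-196515 - 7898\right) = 46827 - -12889466128 = 46827 + 12889466128 = 12889512955$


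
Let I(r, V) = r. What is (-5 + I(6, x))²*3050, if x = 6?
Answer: 3050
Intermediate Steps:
(-5 + I(6, x))²*3050 = (-5 + 6)²*3050 = 1²*3050 = 1*3050 = 3050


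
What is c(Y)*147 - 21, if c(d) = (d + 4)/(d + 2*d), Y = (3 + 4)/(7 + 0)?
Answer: 224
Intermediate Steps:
Y = 1 (Y = 7/7 = 7*(1/7) = 1)
c(d) = (4 + d)/(3*d) (c(d) = (4 + d)/((3*d)) = (4 + d)*(1/(3*d)) = (4 + d)/(3*d))
c(Y)*147 - 21 = ((1/3)*(4 + 1)/1)*147 - 21 = ((1/3)*1*5)*147 - 21 = (5/3)*147 - 21 = 245 - 21 = 224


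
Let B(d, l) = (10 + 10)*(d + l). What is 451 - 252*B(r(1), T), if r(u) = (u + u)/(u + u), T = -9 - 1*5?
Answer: 65971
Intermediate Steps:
T = -14 (T = -9 - 5 = -14)
r(u) = 1 (r(u) = (2*u)/((2*u)) = (2*u)*(1/(2*u)) = 1)
B(d, l) = 20*d + 20*l (B(d, l) = 20*(d + l) = 20*d + 20*l)
451 - 252*B(r(1), T) = 451 - 252*(20*1 + 20*(-14)) = 451 - 252*(20 - 280) = 451 - 252*(-260) = 451 + 65520 = 65971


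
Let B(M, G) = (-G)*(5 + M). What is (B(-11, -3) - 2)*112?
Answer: -2240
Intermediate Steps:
B(M, G) = -G*(5 + M)
(B(-11, -3) - 2)*112 = (-1*(-3)*(5 - 11) - 2)*112 = (-1*(-3)*(-6) - 2)*112 = (-18 - 2)*112 = -20*112 = -2240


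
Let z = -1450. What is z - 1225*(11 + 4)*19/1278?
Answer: -734075/426 ≈ -1723.2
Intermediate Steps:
z - 1225*(11 + 4)*19/1278 = -1450 - 1225*(11 + 4)*19/1278 = -1450 - 1225*15*19/1278 = -1450 - 349125/1278 = -1450 - 1225*95/426 = -1450 - 116375/426 = -734075/426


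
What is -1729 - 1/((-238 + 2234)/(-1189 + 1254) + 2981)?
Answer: -338470834/195761 ≈ -1729.0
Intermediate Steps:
-1729 - 1/((-238 + 2234)/(-1189 + 1254) + 2981) = -1729 - 1/(1996/65 + 2981) = -1729 - 1/195761/65 = -1729 - 1*65/195761 = -1729 - 65/195761 = -338470834/195761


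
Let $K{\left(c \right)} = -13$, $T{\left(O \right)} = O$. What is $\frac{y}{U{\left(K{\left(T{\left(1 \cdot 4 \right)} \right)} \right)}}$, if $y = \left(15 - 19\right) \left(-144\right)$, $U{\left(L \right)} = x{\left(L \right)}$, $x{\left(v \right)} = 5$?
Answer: $\frac{576}{5} \approx 115.2$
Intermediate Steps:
$U{\left(L \right)} = 5$
$y = 576$ ($y = \left(-4\right) \left(-144\right) = 576$)
$\frac{y}{U{\left(K{\left(T{\left(1 \cdot 4 \right)} \right)} \right)}} = \frac{576}{5}$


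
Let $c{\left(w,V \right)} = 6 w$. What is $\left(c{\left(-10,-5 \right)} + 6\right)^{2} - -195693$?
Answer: $198609$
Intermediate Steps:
$\left(c{\left(-10,-5 \right)} + 6\right)^{2} - -195693 = \left(6 \left(-10\right) + 6\right)^{2} - -195693 = \left(-60 + 6\right)^{2} + 195693 = \left(-54\right)^{2} + 195693 = 2916 + 195693 = 198609$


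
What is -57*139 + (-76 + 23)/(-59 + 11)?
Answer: -380251/48 ≈ -7921.9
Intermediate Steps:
-57*139 + (-76 + 23)/(-59 + 11) = -7923 - 53/(-48) = -7923 - 53*(-1/48) = -7923 + 53/48 = -380251/48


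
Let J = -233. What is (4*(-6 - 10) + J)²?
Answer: 88209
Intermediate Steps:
(4*(-6 - 10) + J)² = (4*(-6 - 10) - 233)² = (4*(-16) - 233)² = (-64 - 233)² = (-297)² = 88209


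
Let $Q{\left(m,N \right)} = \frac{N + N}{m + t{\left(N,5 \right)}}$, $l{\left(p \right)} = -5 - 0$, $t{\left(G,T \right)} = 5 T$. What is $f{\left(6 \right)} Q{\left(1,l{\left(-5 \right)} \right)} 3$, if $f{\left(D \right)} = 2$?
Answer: $- \frac{30}{13} \approx -2.3077$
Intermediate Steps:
$l{\left(p \right)} = -5$ ($l{\left(p \right)} = -5 + 0 = -5$)
$Q{\left(m,N \right)} = \frac{2 N}{25 + m}$ ($Q{\left(m,N \right)} = \frac{N + N}{m + 5 \cdot 5} = \frac{2 N}{m + 25} = \frac{2 N}{25 + m}$)
$f{\left(6 \right)} Q{\left(1,l{\left(-5 \right)} \right)} 3 = 2 \cdot 2 \left(-5\right) \frac{1}{25 + 1} \cdot 3 = 2 \cdot 2 \left(-5\right) \frac{1}{26} \cdot 3 = 2 \left(- \frac{5}{13}\right) 3 = \left(- \frac{10}{13}\right) 3 = - \frac{30}{13}$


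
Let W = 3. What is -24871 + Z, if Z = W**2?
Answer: -24862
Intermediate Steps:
Z = 9 (Z = 3**2 = 9)
-24871 + Z = -24871 + 9 = -24862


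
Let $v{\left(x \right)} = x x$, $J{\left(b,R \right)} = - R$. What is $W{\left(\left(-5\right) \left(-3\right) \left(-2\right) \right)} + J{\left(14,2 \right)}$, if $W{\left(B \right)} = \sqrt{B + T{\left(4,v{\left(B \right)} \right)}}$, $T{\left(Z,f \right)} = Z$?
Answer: $-2 + i \sqrt{26} \approx -2.0 + 5.099 i$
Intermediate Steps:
$v{\left(x \right)} = x^{2}$
$W{\left(B \right)} = \sqrt{4 + B}$ ($W{\left(B \right)} = \sqrt{B + 4} = \sqrt{4 + B}$)
$W{\left(\left(-5\right) \left(-3\right) \left(-2\right) \right)} + J{\left(14,2 \right)} = \sqrt{4 + \left(-5\right) \left(-3\right) \left(-2\right)} - 2 = \sqrt{4 + 15 \left(-2\right)} - 2 = \sqrt{4 - 30} - 2 = \sqrt{-26} - 2 = i \sqrt{26} - 2 = -2 + i \sqrt{26}$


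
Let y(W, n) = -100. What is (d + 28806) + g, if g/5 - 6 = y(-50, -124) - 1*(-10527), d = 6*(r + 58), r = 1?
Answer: 81325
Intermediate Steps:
d = 354 (d = 6*(1 + 58) = 6*59 = 354)
g = 52165 (g = 30 + 5*(-100 - 1*(-10527)) = 30 + 5*(-100 + 10527) = 30 + 5*10427 = 30 + 52135 = 52165)
(d + 28806) + g = (354 + 28806) + 52165 = 29160 + 52165 = 81325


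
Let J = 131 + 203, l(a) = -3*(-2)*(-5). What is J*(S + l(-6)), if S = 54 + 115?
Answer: 46426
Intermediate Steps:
l(a) = -30 (l(a) = 6*(-5) = -30)
S = 169
J = 334
J*(S + l(-6)) = 334*(169 - 30) = 334*139 = 46426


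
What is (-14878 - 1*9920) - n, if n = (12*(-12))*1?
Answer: -24654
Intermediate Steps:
n = -144 (n = -144*1 = -144)
(-14878 - 1*9920) - n = (-14878 - 1*9920) - 1*(-144) = (-14878 - 9920) + 144 = -24798 + 144 = -24654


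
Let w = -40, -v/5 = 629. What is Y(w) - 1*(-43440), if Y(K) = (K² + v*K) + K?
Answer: 170800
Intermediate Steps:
v = -3145 (v = -5*629 = -3145)
Y(K) = K² - 3144*K (Y(K) = (K² - 3145*K) + K = K² - 3144*K)
Y(w) - 1*(-43440) = -40*(-3144 - 40) - 1*(-43440) = -40*(-3184) + 43440 = 127360 + 43440 = 170800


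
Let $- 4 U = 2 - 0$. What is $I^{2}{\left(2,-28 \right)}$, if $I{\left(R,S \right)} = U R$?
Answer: $1$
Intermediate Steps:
$U = - \frac{1}{2}$ ($U = - \frac{2 - 0}{4} = - \frac{2 + 0}{4} = \left(- \frac{1}{4}\right) 2 = - \frac{1}{2} \approx -0.5$)
$I{\left(R,S \right)} = - \frac{R}{2}$
$I^{2}{\left(2,-28 \right)} = \left(\left(- \frac{1}{2}\right) 2\right)^{2} = \left(-1\right)^{2} = 1$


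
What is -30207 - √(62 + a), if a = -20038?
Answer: -30207 - 2*I*√4994 ≈ -30207.0 - 141.34*I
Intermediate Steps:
-30207 - √(62 + a) = -30207 - √(62 - 20038) = -30207 - √(-19976) = -30207 - 2*I*√4994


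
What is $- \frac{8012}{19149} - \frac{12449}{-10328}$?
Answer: $\frac{155637965}{197770872} \approx 0.78696$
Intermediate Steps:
$- \frac{8012}{19149} - \frac{12449}{-10328} = \left(-8012\right) \frac{1}{19149} - - \frac{12449}{10328} = - \frac{8012}{19149} + \frac{12449}{10328} = \frac{155637965}{197770872}$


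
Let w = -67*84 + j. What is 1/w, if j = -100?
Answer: -1/5728 ≈ -0.00017458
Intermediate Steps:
w = -5728 (w = -67*84 - 100 = -5628 - 100 = -5728)
1/w = 1/(-5728) = -1/5728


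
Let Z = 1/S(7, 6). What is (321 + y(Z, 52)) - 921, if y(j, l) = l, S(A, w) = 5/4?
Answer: -548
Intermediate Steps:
S(A, w) = 5/4 (S(A, w) = 5*(¼) = 5/4)
Z = ⅘ (Z = 1/(5/4) = ⅘ ≈ 0.80000)
(321 + y(Z, 52)) - 921 = (321 + 52) - 921 = 373 - 921 = -548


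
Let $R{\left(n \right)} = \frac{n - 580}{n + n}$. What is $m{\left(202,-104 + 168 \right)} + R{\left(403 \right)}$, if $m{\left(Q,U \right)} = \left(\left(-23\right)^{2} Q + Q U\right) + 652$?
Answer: $\frac{97072851}{806} \approx 1.2044 \cdot 10^{5}$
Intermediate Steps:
$m{\left(Q,U \right)} = 652 + 529 Q + Q U$ ($m{\left(Q,U \right)} = \left(529 Q + Q U\right) + 652 = 652 + 529 Q + Q U$)
$R{\left(n \right)} = \frac{-580 + n}{2 n}$
$m{\left(202,-104 + 168 \right)} + R{\left(403 \right)} = \left(652 + 529 \cdot 202 + 202 \left(-104 + 168\right)\right) + \frac{-580 + 403}{2 \cdot 403} = \left(652 + 106858 + 202 \cdot 64\right) + \frac{1}{2} \cdot \frac{1}{403} \left(-177\right) = \left(652 + 106858 + 12928\right) - \frac{177}{806} = 120438 - \frac{177}{806} = \frac{97072851}{806}$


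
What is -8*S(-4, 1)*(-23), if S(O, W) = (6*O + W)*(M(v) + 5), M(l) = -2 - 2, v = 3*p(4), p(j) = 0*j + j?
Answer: -4232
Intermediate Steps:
p(j) = j (p(j) = 0 + j = j)
v = 12 (v = 3*4 = 12)
M(l) = -4
S(O, W) = W + 6*O (S(O, W) = (6*O + W)*(-4 + 5) = (W + 6*O)*1 = W + 6*O)
-8*S(-4, 1)*(-23) = -8*(1 + 6*(-4))*(-23) = -8*(1 - 24)*(-23) = -8*(-23)*(-23) = 184*(-23) = -4232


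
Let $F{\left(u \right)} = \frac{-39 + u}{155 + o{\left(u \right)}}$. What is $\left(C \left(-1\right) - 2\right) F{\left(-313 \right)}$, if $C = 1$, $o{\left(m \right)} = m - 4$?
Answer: $- \frac{176}{27} \approx -6.5185$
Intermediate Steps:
$o{\left(m \right)} = -4 + m$
$F{\left(u \right)} = \frac{-39 + u}{151 + u}$ ($F{\left(u \right)} = \frac{-39 + u}{155 + \left(-4 + u\right)} = \frac{-39 + u}{151 + u}$)
$\left(C \left(-1\right) - 2\right) F{\left(-313 \right)} = \left(1 \left(-1\right) - 2\right) \frac{-39 - 313}{151 - 313} = \left(-1 - 2\right) \frac{1}{-162} \left(-352\right) = - 3 \left(\left(- \frac{1}{162}\right) \left(-352\right)\right) = \left(-3\right) \frac{176}{81} = - \frac{176}{27}$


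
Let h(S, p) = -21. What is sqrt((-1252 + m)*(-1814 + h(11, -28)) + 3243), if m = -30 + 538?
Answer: sqrt(1368483) ≈ 1169.8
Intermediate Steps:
m = 508
sqrt((-1252 + m)*(-1814 + h(11, -28)) + 3243) = sqrt((-1252 + 508)*(-1814 - 21) + 3243) = sqrt(-744*(-1835) + 3243) = sqrt(1365240 + 3243) = sqrt(1368483)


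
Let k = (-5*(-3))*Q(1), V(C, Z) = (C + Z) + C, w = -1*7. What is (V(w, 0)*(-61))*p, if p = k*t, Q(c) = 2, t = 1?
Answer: 25620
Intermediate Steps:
w = -7
V(C, Z) = Z + 2*C
k = 30 (k = -5*(-3)*2 = 15*2 = 30)
p = 30 (p = 30*1 = 30)
(V(w, 0)*(-61))*p = ((0 + 2*(-7))*(-61))*30 = ((0 - 14)*(-61))*30 = -14*(-61)*30 = 854*30 = 25620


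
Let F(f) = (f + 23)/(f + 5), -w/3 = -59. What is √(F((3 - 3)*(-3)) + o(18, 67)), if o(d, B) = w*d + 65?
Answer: √81390/5 ≈ 57.058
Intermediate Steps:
w = 177 (w = -3*(-59) = 177)
o(d, B) = 65 + 177*d (o(d, B) = 177*d + 65 = 65 + 177*d)
F(f) = (23 + f)/(5 + f)
√(F((3 - 3)*(-3)) + o(18, 67)) = √((23 + (3 - 3)*(-3))/(5 + (3 - 3)*(-3)) + (65 + 177*18)) = √((23 + 0*(-3))/(5 + 0*(-3)) + (65 + 3186)) = √((23 + 0)/(5 + 0) + 3251) = √(23/5 + 3251) = √(16278/5) = √81390/5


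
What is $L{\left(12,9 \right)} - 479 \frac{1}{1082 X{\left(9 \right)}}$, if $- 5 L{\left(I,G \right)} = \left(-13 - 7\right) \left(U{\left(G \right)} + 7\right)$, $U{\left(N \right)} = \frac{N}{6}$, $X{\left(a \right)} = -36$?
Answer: $\frac{1324847}{38952} \approx 34.012$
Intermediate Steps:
$U{\left(N \right)} = \frac{N}{6}$ ($U{\left(N \right)} = N \frac{1}{6} = \frac{N}{6}$)
$L{\left(I,G \right)} = 28 + \frac{2 G}{3}$ ($L{\left(I,G \right)} = - \frac{\left(-13 - 7\right) \left(\frac{G}{6} + 7\right)}{5} = - \frac{\left(-20\right) \left(7 + \frac{G}{6}\right)}{5} = - \frac{-140 - \frac{10 G}{3}}{5} = 28 + \frac{2 G}{3}$)
$L{\left(12,9 \right)} - 479 \frac{1}{1082 X{\left(9 \right)}} = \left(28 + \frac{2}{3} \cdot 9\right) - 479 \frac{1}{1082 \left(-36\right)} = \left(28 + 6\right) - 479 \cdot \frac{1}{1082} \left(- \frac{1}{36}\right) = 34 - - \frac{479}{38952} = 34 + \frac{479}{38952} = \frac{1324847}{38952}$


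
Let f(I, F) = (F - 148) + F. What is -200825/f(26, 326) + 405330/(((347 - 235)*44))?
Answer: -7012315/22176 ≈ -316.21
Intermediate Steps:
f(I, F) = -148 + 2*F (f(I, F) = (-148 + F) + F = -148 + 2*F)
-200825/f(26, 326) + 405330/(((347 - 235)*44)) = -200825/(-148 + 2*326) + 405330/(((347 - 235)*44)) = -200825/(-148 + 652) + 405330/((112*44)) = -200825/504 + 405330/4928 = -200825*1/504 + 405330*(1/4928) = -200825/504 + 202665/2464 = -7012315/22176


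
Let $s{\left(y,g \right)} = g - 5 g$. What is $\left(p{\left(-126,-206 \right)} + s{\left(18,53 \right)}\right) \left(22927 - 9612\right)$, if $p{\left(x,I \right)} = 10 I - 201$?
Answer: $-32927995$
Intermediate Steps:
$p{\left(x,I \right)} = -201 + 10 I$
$s{\left(y,g \right)} = - 4 g$
$\left(p{\left(-126,-206 \right)} + s{\left(18,53 \right)}\right) \left(22927 - 9612\right) = \left(\left(-201 + 10 \left(-206\right)\right) - 212\right) \left(22927 - 9612\right) = \left(\left(-201 - 2060\right) - 212\right) 13315 = \left(-2261 - 212\right) 13315 = \left(-2473\right) 13315 = -32927995$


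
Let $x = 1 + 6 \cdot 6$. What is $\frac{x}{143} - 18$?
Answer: $- \frac{2537}{143} \approx -17.741$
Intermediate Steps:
$x = 37$ ($x = 1 + 36 = 37$)
$\frac{x}{143} - 18 = \frac{1}{143} \cdot 37 - 18 = \frac{37}{143} - 18 = - \frac{2537}{143}$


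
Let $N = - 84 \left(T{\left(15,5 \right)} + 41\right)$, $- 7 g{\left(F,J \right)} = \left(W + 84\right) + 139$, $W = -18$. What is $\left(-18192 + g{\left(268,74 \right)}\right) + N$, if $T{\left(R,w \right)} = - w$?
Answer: $- \frac{148717}{7} \approx -21245.0$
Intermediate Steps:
$g{\left(F,J \right)} = - \frac{205}{7}$ ($g{\left(F,J \right)} = - \frac{\left(-18 + 84\right) + 139}{7} = - \frac{66 + 139}{7} = \left(- \frac{1}{7}\right) 205 = - \frac{205}{7}$)
$N = -3024$ ($N = - 84 \left(\left(-1\right) 5 + 41\right) = - 84 \left(-5 + 41\right) = \left(-84\right) 36 = -3024$)
$\left(-18192 + g{\left(268,74 \right)}\right) + N = \left(-18192 - \frac{205}{7}\right) - 3024 = - \frac{127549}{7} - 3024 = - \frac{148717}{7}$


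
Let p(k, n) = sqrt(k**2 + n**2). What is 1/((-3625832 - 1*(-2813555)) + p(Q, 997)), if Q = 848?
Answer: -812277/659792211616 - sqrt(1713113)/659792211616 ≈ -1.2331e-6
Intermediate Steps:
1/((-3625832 - 1*(-2813555)) + p(Q, 997)) = 1/((-3625832 - 1*(-2813555)) + sqrt(848**2 + 997**2)) = 1/((-3625832 + 2813555) + sqrt(719104 + 994009)) = 1/(-812277 + sqrt(1713113))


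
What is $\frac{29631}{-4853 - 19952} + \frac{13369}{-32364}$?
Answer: $- \frac{44503301}{27682380} \approx -1.6076$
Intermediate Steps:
$\frac{29631}{-4853 - 19952} + \frac{13369}{-32364} = \frac{29631}{-24805} + 13369 \left(- \frac{1}{32364}\right) = 29631 \left(- \frac{1}{24805}\right) - \frac{461}{1116} = - \frac{29631}{24805} - \frac{461}{1116} = - \frac{44503301}{27682380}$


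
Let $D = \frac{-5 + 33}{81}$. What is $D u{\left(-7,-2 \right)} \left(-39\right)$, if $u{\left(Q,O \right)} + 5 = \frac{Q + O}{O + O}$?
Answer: $\frac{1001}{27} \approx 37.074$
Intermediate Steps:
$D = \frac{28}{81}$ ($D = 28 \cdot \frac{1}{81} = \frac{28}{81} \approx 0.34568$)
$u{\left(Q,O \right)} = -5 + \frac{O + Q}{2 O}$ ($u{\left(Q,O \right)} = -5 + \frac{Q + O}{O + O} = -5 + \frac{O + Q}{2 O}$)
$D u{\left(-7,-2 \right)} \left(-39\right) = \frac{28 \frac{-7 - -18}{2 \left(-2\right)}}{81} \left(-39\right) = \frac{28 \cdot \frac{1}{2} \left(- \frac{1}{2}\right) \left(-7 + 18\right)}{81} \left(-39\right) = \frac{28 \cdot \frac{1}{2} \left(- \frac{1}{2}\right) 11}{81} \left(-39\right) = \frac{28}{81} \left(- \frac{11}{4}\right) \left(-39\right) = \left(- \frac{77}{81}\right) \left(-39\right) = \frac{1001}{27}$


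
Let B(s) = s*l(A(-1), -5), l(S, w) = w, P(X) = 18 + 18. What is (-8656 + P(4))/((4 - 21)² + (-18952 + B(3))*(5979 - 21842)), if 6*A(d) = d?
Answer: -862/30087381 ≈ -2.8650e-5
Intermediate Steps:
P(X) = 36
A(d) = d/6
B(s) = -5*s (B(s) = s*(-5) = -5*s)
(-8656 + P(4))/((4 - 21)² + (-18952 + B(3))*(5979 - 21842)) = (-8656 + 36)/((4 - 21)² + (-18952 - 5*3)*(5979 - 21842)) = -8620/((-17)² + (-18952 - 15)*(-15863)) = -8620/(289 - 18967*(-15863)) = -8620/(289 + 300873521) = -8620/300873810 = -8620*1/300873810 = -862/30087381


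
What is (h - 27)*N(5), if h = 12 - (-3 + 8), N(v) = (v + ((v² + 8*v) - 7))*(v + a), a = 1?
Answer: -7560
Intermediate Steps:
N(v) = (1 + v)*(-7 + v² + 9*v) (N(v) = (v + ((v² + 8*v) - 7))*(v + 1) = (v + (-7 + v² + 8*v))*(1 + v) = (-7 + v² + 9*v)*(1 + v) = (1 + v)*(-7 + v² + 9*v))
h = 7 (h = 12 - 1*5 = 12 - 5 = 7)
(h - 27)*N(5) = (7 - 27)*(-7 + 5³ + 2*5 + 10*5²) = -20*(-7 + 125 + 10 + 10*25) = -20*(-7 + 125 + 10 + 250) = -20*378 = -7560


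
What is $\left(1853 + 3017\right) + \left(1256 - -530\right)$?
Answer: $6656$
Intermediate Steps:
$\left(1853 + 3017\right) + \left(1256 - -530\right) = 4870 + \left(1256 + 530\right) = 4870 + 1786 = 6656$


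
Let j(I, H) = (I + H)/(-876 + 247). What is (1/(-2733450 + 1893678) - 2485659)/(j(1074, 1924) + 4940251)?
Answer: -1312966315912121/2609520009447132 ≈ -0.50315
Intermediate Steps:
j(I, H) = -H/629 - I/629 (j(I, H) = (H + I)/(-629) = (H + I)*(-1/629) = -H/629 - I/629)
(1/(-2733450 + 1893678) - 2485659)/(j(1074, 1924) + 4940251) = (1/(-2733450 + 1893678) - 2485659)/((-1/629*1924 - 1/629*1074) + 4940251) = (1/(-839772) - 2485659)/((-52/17 - 1074/629) + 4940251) = (-1/839772 - 2485659)/(-2998/629 + 4940251) = -2087386829749/(839772*3107414881/629) = -2087386829749/839772*629/3107414881 = -1312966315912121/2609520009447132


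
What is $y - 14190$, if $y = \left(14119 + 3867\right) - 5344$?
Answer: $-1548$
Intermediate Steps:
$y = 12642$ ($y = 17986 - 5344 = 12642$)
$y - 14190 = 12642 - 14190 = -1548$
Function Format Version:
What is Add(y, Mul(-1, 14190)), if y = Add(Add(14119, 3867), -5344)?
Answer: -1548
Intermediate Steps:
y = 12642 (y = Add(17986, -5344) = 12642)
Add(y, Mul(-1, 14190)) = Add(12642, Mul(-1, 14190)) = Add(12642, -14190) = -1548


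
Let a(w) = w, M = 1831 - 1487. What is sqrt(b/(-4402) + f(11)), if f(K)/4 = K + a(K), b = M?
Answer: 2*sqrt(106482179)/2201 ≈ 9.3767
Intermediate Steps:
M = 344
b = 344
f(K) = 8*K (f(K) = 4*(K + K) = 4*(2*K) = 8*K)
sqrt(b/(-4402) + f(11)) = sqrt(344/(-4402) + 8*11) = sqrt(344*(-1/4402) + 88) = sqrt(-172/2201 + 88) = sqrt(193516/2201) = 2*sqrt(106482179)/2201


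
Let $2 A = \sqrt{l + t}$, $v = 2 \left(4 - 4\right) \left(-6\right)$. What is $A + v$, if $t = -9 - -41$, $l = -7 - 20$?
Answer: $\frac{\sqrt{5}}{2} \approx 1.118$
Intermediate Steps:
$v = 0$ ($v = 2 \cdot 0 \left(-6\right) = 0 \left(-6\right) = 0$)
$l = -27$ ($l = -7 - 20 = -27$)
$t = 32$ ($t = -9 + 41 = 32$)
$A = \frac{\sqrt{5}}{2}$ ($A = \frac{\sqrt{-27 + 32}}{2} = \frac{\sqrt{5}}{2} \approx 1.118$)
$A + v = \frac{\sqrt{5}}{2} + 0 = \frac{\sqrt{5}}{2}$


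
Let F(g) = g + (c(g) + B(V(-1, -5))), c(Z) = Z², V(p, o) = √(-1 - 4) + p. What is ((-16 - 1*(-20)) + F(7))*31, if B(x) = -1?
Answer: 1829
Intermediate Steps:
V(p, o) = p + I*√5 (V(p, o) = √(-5) + p = I*√5 + p = p + I*√5)
F(g) = -1 + g + g² (F(g) = g + (g² - 1) = g + (-1 + g²) = -1 + g + g²)
((-16 - 1*(-20)) + F(7))*31 = ((-16 - 1*(-20)) + (-1 + 7 + 7²))*31 = ((-16 + 20) + (-1 + 7 + 49))*31 = (4 + 55)*31 = 59*31 = 1829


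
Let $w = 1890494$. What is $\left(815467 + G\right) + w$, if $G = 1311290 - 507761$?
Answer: $3509490$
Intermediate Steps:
$G = 803529$
$\left(815467 + G\right) + w = \left(815467 + 803529\right) + 1890494 = 1618996 + 1890494 = 3509490$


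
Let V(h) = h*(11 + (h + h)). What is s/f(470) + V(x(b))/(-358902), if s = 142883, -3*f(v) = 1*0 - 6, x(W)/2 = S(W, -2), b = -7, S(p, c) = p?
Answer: 25640496995/358902 ≈ 71442.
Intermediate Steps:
x(W) = 2*W
V(h) = h*(11 + 2*h)
f(v) = 2 (f(v) = -(1*0 - 6)/3 = -(0 - 6)/3 = -⅓*(-6) = 2)
s/f(470) + V(x(b))/(-358902) = 142883/2 + ((2*(-7))*(11 + 2*(2*(-7))))/(-358902) = 142883*(½) - 14*(11 + 2*(-14))*(-1/358902) = 142883/2 - 14*(11 - 28)*(-1/358902) = 142883/2 - 14*(-17)*(-1/358902) = 142883/2 + 238*(-1/358902) = 142883/2 - 119/179451 = 25640496995/358902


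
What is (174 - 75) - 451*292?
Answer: -131593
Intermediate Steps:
(174 - 75) - 451*292 = 99 - 131692 = -131593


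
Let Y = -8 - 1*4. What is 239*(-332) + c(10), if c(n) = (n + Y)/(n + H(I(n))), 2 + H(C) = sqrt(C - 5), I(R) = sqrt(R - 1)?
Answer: 2*(-39674*sqrt(2) + 317393*I)/(sqrt(2) - 8*I) ≈ -79348.0 + 0.042854*I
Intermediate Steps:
Y = -12 (Y = -8 - 4 = -12)
I(R) = sqrt(-1 + R)
H(C) = -2 + sqrt(-5 + C) (H(C) = -2 + sqrt(C - 5) = -2 + sqrt(-5 + C))
c(n) = (-12 + n)/(-2 + n + sqrt(-5 + sqrt(-1 + n))) (c(n) = (n - 12)/(n + (-2 + sqrt(-5 + sqrt(-1 + n)))) = (-12 + n)/(-2 + n + sqrt(-5 + sqrt(-1 + n))))
239*(-332) + c(10) = 239*(-332) + (-12 + 10)/(-2 + 10 + sqrt(-5 + sqrt(-1 + 10))) = -79348 - 2/(-2 + 10 + sqrt(-5 + sqrt(9))) = -79348 - 2/(-2 + 10 + sqrt(-5 + 3)) = -79348 - 2/(-2 + 10 + sqrt(-2)) = -79348 - 2/(-2 + 10 + I*sqrt(2)) = -79348 - 2/(8 + I*sqrt(2))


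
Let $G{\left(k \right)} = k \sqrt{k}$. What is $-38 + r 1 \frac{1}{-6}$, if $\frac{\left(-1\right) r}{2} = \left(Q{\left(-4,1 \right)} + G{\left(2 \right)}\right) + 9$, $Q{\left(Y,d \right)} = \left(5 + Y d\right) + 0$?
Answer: $- \frac{104}{3} + \frac{2 \sqrt{2}}{3} \approx -33.724$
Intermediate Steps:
$G{\left(k \right)} = k^{\frac{3}{2}}$
$Q{\left(Y,d \right)} = 5 + Y d$
$r = -20 - 4 \sqrt{2}$ ($r = - 2 \left(\left(\left(5 - 4\right) + 2^{\frac{3}{2}}\right) + 9\right) = - 2 \left(\left(\left(5 - 4\right) + 2 \sqrt{2}\right) + 9\right) = - 2 \left(\left(1 + 2 \sqrt{2}\right) + 9\right) = - 2 \left(10 + 2 \sqrt{2}\right) = -20 - 4 \sqrt{2} \approx -25.657$)
$-38 + r 1 \frac{1}{-6} = -38 + \left(-20 - 4 \sqrt{2}\right) 1 \frac{1}{-6} = -38 + \left(-20 - 4 \sqrt{2}\right) 1 \left(- \frac{1}{6}\right) = -38 + \left(-20 - 4 \sqrt{2}\right) \left(- \frac{1}{6}\right) = -38 + \left(\frac{10}{3} + \frac{2 \sqrt{2}}{3}\right) = - \frac{104}{3} + \frac{2 \sqrt{2}}{3}$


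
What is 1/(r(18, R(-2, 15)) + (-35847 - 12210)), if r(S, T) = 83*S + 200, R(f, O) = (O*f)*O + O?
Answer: -1/46363 ≈ -2.1569e-5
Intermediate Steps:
R(f, O) = O + f*O² (R(f, O) = f*O² + O = O + f*O²)
r(S, T) = 200 + 83*S
1/(r(18, R(-2, 15)) + (-35847 - 12210)) = 1/((200 + 83*18) + (-35847 - 12210)) = 1/((200 + 1494) - 48057) = 1/(1694 - 48057) = 1/(-46363) = -1/46363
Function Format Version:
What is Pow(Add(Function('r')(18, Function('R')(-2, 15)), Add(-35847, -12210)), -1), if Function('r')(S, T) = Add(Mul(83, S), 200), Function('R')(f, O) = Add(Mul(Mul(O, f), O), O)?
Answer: Rational(-1, 46363) ≈ -2.1569e-5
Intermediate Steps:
Function('R')(f, O) = Add(O, Mul(f, Pow(O, 2))) (Function('R')(f, O) = Add(Mul(f, Pow(O, 2)), O) = Add(O, Mul(f, Pow(O, 2))))
Function('r')(S, T) = Add(200, Mul(83, S))
Pow(Add(Function('r')(18, Function('R')(-2, 15)), Add(-35847, -12210)), -1) = Pow(Add(Add(200, Mul(83, 18)), Add(-35847, -12210)), -1) = Pow(Add(Add(200, 1494), -48057), -1) = Pow(Add(1694, -48057), -1) = Pow(-46363, -1) = Rational(-1, 46363)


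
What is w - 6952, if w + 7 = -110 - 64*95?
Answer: -13149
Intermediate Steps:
w = -6197 (w = -7 + (-110 - 64*95) = -7 + (-110 - 6080) = -7 - 6190 = -6197)
w - 6952 = -6197 - 6952 = -13149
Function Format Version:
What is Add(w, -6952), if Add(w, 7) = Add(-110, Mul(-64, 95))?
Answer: -13149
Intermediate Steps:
w = -6197 (w = Add(-7, Add(-110, Mul(-64, 95))) = Add(-7, Add(-110, -6080)) = Add(-7, -6190) = -6197)
Add(w, -6952) = Add(-6197, -6952) = -13149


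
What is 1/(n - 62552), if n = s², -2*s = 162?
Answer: -1/55991 ≈ -1.7860e-5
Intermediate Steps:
s = -81 (s = -½*162 = -81)
n = 6561 (n = (-81)² = 6561)
1/(n - 62552) = 1/(6561 - 62552) = 1/(-55991) = -1/55991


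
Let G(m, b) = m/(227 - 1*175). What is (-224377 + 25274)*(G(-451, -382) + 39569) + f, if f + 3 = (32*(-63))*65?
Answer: -409588962347/52 ≈ -7.8767e+9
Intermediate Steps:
G(m, b) = m/52 (G(m, b) = m/(227 - 175) = m/52)
f = -131043 (f = -3 + (32*(-63))*65 = -3 - 2016*65 = -3 - 131040 = -131043)
(-224377 + 25274)*(G(-451, -382) + 39569) + f = (-224377 + 25274)*((1/52)*(-451) + 39569) - 131043 = -199103*(-451/52 + 39569) - 131043 = -199103*2057137/52 - 131043 = -409582148111/52 - 131043 = -409588962347/52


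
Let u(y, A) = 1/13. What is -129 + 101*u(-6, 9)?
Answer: -1576/13 ≈ -121.23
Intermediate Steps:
u(y, A) = 1/13
-129 + 101*u(-6, 9) = -129 + 101*(1/13) = -129 + 101/13 = -1576/13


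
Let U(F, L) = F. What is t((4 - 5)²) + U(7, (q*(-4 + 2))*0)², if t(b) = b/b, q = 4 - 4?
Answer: 50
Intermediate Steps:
q = 0
t(b) = 1
t((4 - 5)²) + U(7, (q*(-4 + 2))*0)² = 1 + 7² = 1 + 49 = 50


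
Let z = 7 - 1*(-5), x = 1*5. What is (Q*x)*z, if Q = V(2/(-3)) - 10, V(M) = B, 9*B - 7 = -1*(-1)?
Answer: -1640/3 ≈ -546.67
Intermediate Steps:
B = 8/9 (B = 7/9 + (-1*(-1))/9 = 7/9 + (⅑)*1 = 7/9 + ⅑ = 8/9 ≈ 0.88889)
V(M) = 8/9
x = 5
Q = -82/9 (Q = 8/9 - 10 = -82/9 ≈ -9.1111)
z = 12 (z = 7 + 5 = 12)
(Q*x)*z = -82/9*5*12 = -410/9*12 = -1640/3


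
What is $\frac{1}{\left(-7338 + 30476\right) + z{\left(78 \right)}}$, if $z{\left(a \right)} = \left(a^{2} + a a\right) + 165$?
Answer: $\frac{1}{35471} \approx 2.8192 \cdot 10^{-5}$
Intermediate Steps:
$z{\left(a \right)} = 165 + 2 a^{2}$ ($z{\left(a \right)} = \left(a^{2} + a^{2}\right) + 165 = 2 a^{2} + 165 = 165 + 2 a^{2}$)
$\frac{1}{\left(-7338 + 30476\right) + z{\left(78 \right)}} = \frac{1}{\left(-7338 + 30476\right) + \left(165 + 2 \cdot 78^{2}\right)} = \frac{1}{23138 + \left(165 + 2 \cdot 6084\right)} = \frac{1}{23138 + \left(165 + 12168\right)} = \frac{1}{23138 + 12333} = \frac{1}{35471}$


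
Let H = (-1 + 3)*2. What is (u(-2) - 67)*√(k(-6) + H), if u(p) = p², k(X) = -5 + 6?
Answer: -63*√5 ≈ -140.87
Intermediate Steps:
k(X) = 1
H = 4 (H = 2*2 = 4)
(u(-2) - 67)*√(k(-6) + H) = ((-2)² - 67)*√(1 + 4) = (4 - 67)*√5 = -63*√5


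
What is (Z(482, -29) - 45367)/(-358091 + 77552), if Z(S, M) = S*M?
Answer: 59345/280539 ≈ 0.21154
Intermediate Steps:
Z(S, M) = M*S
(Z(482, -29) - 45367)/(-358091 + 77552) = (-29*482 - 45367)/(-358091 + 77552) = (-13978 - 45367)/(-280539) = -59345*(-1/280539) = 59345/280539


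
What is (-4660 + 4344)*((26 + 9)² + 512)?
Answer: -548892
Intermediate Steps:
(-4660 + 4344)*((26 + 9)² + 512) = -316*(35² + 512) = -316*(1225 + 512) = -316*1737 = -548892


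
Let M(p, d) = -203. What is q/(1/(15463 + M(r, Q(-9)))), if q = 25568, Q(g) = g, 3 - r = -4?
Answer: 390167680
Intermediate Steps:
r = 7 (r = 3 - 1*(-4) = 3 + 4 = 7)
q/(1/(15463 + M(r, Q(-9)))) = 25568/(1/(15463 - 203)) = 25568/(1/15260) = 25568*15260 = 390167680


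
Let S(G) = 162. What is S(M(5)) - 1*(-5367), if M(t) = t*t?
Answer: 5529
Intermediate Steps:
M(t) = t²
S(M(5)) - 1*(-5367) = 162 - 1*(-5367) = 162 + 5367 = 5529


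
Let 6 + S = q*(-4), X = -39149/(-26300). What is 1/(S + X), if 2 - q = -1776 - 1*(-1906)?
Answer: 26300/13346949 ≈ 0.0019705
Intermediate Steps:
X = 39149/26300 (X = -39149*(-1/26300) = 39149/26300 ≈ 1.4886)
q = -128 (q = 2 - (-1776 - 1*(-1906)) = 2 - (-1776 + 1906) = 2 - 1*130 = 2 - 130 = -128)
S = 506 (S = -6 - 128*(-4) = -6 + 512 = 506)
1/(S + X) = 1/(506 + 39149/26300) = 1/(13346949/26300) = 26300/13346949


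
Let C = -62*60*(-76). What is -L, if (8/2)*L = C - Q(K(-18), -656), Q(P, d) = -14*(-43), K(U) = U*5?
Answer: -141059/2 ≈ -70530.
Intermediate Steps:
K(U) = 5*U
Q(P, d) = 602
C = 282720 (C = -3720*(-76) = 282720)
L = 141059/2 (L = (282720 - 1*602)/4 = (282720 - 602)/4 = (1/4)*282118 = 141059/2 ≈ 70530.)
-L = -1*141059/2 = -141059/2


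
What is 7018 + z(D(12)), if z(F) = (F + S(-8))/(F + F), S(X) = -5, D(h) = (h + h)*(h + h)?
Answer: 8085307/1152 ≈ 7018.5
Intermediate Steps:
D(h) = 4*h**2 (D(h) = (2*h)*(2*h) = 4*h**2)
z(F) = (-5 + F)/(2*F) (z(F) = (F - 5)/(F + F) = (-5 + F)/((2*F)) = (-5 + F)*(1/(2*F)) = (-5 + F)/(2*F))
7018 + z(D(12)) = 7018 + (-5 + 4*12**2)/(2*((4*12**2))) = 7018 + (-5 + 4*144)/(2*((4*144))) = 7018 + (1/2)*(-5 + 576)/576 = 7018 + (1/2)*(1/576)*571 = 7018 + 571/1152 = 8085307/1152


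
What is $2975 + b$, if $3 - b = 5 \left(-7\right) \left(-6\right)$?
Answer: $2768$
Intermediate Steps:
$b = -207$ ($b = 3 - 5 \left(-7\right) \left(-6\right) = 3 - \left(-35\right) \left(-6\right) = 3 - 210 = -207$)
$2975 + b = 2975 - 207 = 2768$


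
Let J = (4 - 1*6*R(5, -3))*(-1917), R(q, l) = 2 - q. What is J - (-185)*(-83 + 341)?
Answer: 5556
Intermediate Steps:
J = -42174 (J = (4 - 1*6*(2 - 1*5))*(-1917) = (4 - 6*(2 - 5))*(-1917) = (4 - 6*(-3))*(-1917) = (4 - 1*(-18))*(-1917) = (4 + 18)*(-1917) = 22*(-1917) = -42174)
J - (-185)*(-83 + 341) = -42174 - (-185)*(-83 + 341) = -42174 - (-185)*258 = -42174 - 1*(-47730) = -42174 + 47730 = 5556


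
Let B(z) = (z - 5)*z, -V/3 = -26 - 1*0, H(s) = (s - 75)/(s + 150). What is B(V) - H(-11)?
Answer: 791552/139 ≈ 5694.6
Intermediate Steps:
H(s) = (-75 + s)/(150 + s)
V = 78 (V = -3*(-26 - 1*0) = -3*(-26 + 0) = -3*(-26) = 78)
B(z) = z*(-5 + z) (B(z) = (-5 + z)*z = z*(-5 + z))
B(V) - H(-11) = 78*(-5 + 78) - (-75 - 11)/(150 - 11) = 78*73 - (-86)/139 = 5694 - (-86)/139 = 5694 - 1*(-86/139) = 5694 + 86/139 = 791552/139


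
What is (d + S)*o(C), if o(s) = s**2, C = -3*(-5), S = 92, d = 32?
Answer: 27900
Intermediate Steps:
C = 15
(d + S)*o(C) = (32 + 92)*15**2 = 124*225 = 27900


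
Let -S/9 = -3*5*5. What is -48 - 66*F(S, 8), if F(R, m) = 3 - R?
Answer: 44304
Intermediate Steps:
S = 675 (S = -9*(-3*5)*5 = -(-135)*5 = -9*(-75) = 675)
-48 - 66*F(S, 8) = -48 - 66*(3 - 1*675) = -48 - 66*(3 - 675) = -48 - 66*(-672) = -48 + 44352 = 44304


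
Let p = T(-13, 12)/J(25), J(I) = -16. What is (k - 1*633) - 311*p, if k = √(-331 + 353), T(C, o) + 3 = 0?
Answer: -11061/16 + √22 ≈ -686.62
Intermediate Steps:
T(C, o) = -3 (T(C, o) = -3 + 0 = -3)
k = √22 ≈ 4.6904
p = 3/16 (p = -3/(-16) = -3*(-1/16) = 3/16 ≈ 0.18750)
(k - 1*633) - 311*p = (√22 - 1*633) - 311*3/16 = (√22 - 633) - 933/16 = (-633 + √22) - 933/16 = -11061/16 + √22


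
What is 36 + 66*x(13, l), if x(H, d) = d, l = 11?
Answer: 762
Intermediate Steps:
36 + 66*x(13, l) = 36 + 66*11 = 36 + 726 = 762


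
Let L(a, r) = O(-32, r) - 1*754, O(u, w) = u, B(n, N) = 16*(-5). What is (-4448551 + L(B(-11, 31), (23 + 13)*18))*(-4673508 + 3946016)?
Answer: 3236857072804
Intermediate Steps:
B(n, N) = -80
L(a, r) = -786 (L(a, r) = -32 - 1*754 = -32 - 754 = -786)
(-4448551 + L(B(-11, 31), (23 + 13)*18))*(-4673508 + 3946016) = (-4448551 - 786)*(-4673508 + 3946016) = -4449337*(-727492) = 3236857072804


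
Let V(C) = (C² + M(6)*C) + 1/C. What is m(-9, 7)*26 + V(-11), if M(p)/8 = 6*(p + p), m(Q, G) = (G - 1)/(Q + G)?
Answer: -69224/11 ≈ -6293.1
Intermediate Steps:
m(Q, G) = (-1 + G)/(G + Q)
M(p) = 96*p (M(p) = 8*(6*(p + p)) = 8*(6*(2*p)) = 8*(12*p) = 96*p)
V(C) = 1/C + C² + 576*C (V(C) = (C² + (96*6)*C) + 1/C = (C² + 576*C) + 1/C = 1/C + C² + 576*C)
m(-9, 7)*26 + V(-11) = ((-1 + 7)/(7 - 9))*26 + (1 + (-11)²*(576 - 11))/(-11) = (6/(-2))*26 - (1 + 121*565)/11 = -½*6*26 - (1 + 68365)/11 = -3*26 - 1/11*68366 = -78 - 68366/11 = -69224/11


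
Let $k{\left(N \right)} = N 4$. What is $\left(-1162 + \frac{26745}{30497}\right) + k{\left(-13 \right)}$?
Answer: $- \frac{36996613}{30497} \approx -1213.1$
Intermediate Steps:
$k{\left(N \right)} = 4 N$
$\left(-1162 + \frac{26745}{30497}\right) + k{\left(-13 \right)} = \left(-1162 + \frac{26745}{30497}\right) + 4 \left(-13\right) = \left(-1162 + 26745 \cdot \frac{1}{30497}\right) - 52 = \left(-1162 + \frac{26745}{30497}\right) - 52 = - \frac{35410769}{30497} - 52 = - \frac{36996613}{30497}$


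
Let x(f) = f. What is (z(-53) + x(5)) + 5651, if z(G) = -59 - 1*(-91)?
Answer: 5688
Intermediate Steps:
z(G) = 32 (z(G) = -59 + 91 = 32)
(z(-53) + x(5)) + 5651 = (32 + 5) + 5651 = 37 + 5651 = 5688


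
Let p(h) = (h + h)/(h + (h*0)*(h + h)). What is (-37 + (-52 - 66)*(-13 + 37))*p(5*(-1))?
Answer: -5738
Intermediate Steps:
p(h) = 2 (p(h) = (2*h)/(h + 0*(2*h)) = (2*h)/(h + 0) = (2*h)/h = 2)
(-37 + (-52 - 66)*(-13 + 37))*p(5*(-1)) = (-37 + (-52 - 66)*(-13 + 37))*2 = (-37 - 118*24)*2 = (-37 - 2832)*2 = -2869*2 = -5738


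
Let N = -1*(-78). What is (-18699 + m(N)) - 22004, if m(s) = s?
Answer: -40625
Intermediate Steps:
N = 78
(-18699 + m(N)) - 22004 = (-18699 + 78) - 22004 = -18621 - 22004 = -40625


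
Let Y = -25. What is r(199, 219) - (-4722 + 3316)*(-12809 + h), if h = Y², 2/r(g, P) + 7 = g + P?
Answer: -7040719342/411 ≈ -1.7131e+7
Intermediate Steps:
r(g, P) = 2/(-7 + P + g) (r(g, P) = 2/(-7 + (g + P)) = 2/(-7 + (P + g)) = 2/(-7 + P + g))
h = 625 (h = (-25)² = 625)
r(199, 219) - (-4722 + 3316)*(-12809 + h) = 2/(-7 + 219 + 199) - (-4722 + 3316)*(-12809 + 625) = 2/411 - (-1406)*(-12184) = 2*(1/411) - 1*17130704 = 2/411 - 17130704 = -7040719342/411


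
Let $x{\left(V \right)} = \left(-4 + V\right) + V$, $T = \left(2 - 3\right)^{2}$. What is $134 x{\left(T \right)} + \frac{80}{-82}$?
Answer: $- \frac{11028}{41} \approx -268.98$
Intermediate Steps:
$T = 1$ ($T = \left(-1\right)^{2} = 1$)
$x{\left(V \right)} = -4 + 2 V$
$134 x{\left(T \right)} + \frac{80}{-82} = 134 \left(-4 + 2 \cdot 1\right) + \frac{80}{-82} = 134 \left(-4 + 2\right) + 80 \left(- \frac{1}{82}\right) = 134 \left(-2\right) - \frac{40}{41} = -268 - \frac{40}{41} = - \frac{11028}{41}$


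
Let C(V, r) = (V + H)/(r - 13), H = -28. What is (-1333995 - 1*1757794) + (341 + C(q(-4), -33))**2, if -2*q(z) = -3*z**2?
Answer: -1574012356/529 ≈ -2.9754e+6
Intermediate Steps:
q(z) = 3*z**2/2 (q(z) = -(-3)*z**2/2 = 3*z**2/2)
C(V, r) = (-28 + V)/(-13 + r) (C(V, r) = (V - 28)/(r - 13) = (-28 + V)/(-13 + r))
(-1333995 - 1*1757794) + (341 + C(q(-4), -33))**2 = (-1333995 - 1*1757794) + (341 + (-28 + (3/2)*(-4)**2)/(-13 - 33))**2 = (-1333995 - 1757794) + (341 + (-28 + (3/2)*16)/(-46))**2 = -3091789 + (341 - (-28 + 24)/46)**2 = -3091789 + (341 - 1/46*(-4))**2 = -3091789 + (341 + 2/23)**2 = -3091789 + (7845/23)**2 = -3091789 + 61544025/529 = -1574012356/529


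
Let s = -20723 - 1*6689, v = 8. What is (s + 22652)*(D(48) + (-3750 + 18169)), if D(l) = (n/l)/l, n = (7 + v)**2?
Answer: -2196316955/32 ≈ -6.8635e+7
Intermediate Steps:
n = 225 (n = (7 + 8)**2 = 15**2 = 225)
D(l) = 225/l**2 (D(l) = (225/l)/l = 225/l**2)
s = -27412 (s = -20723 - 6689 = -27412)
(s + 22652)*(D(48) + (-3750 + 18169)) = (-27412 + 22652)*(225/48**2 + (-3750 + 18169)) = -4760*(225*(1/2304) + 14419) = -4760*(25/256 + 14419) = -4760*3691289/256 = -2196316955/32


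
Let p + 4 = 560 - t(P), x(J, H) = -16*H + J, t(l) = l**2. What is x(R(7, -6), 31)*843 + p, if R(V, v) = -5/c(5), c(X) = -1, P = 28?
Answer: -414141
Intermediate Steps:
R(V, v) = 5 (R(V, v) = -5/(-1) = -5*(-1) = 5)
x(J, H) = J - 16*H
p = -228 (p = -4 + (560 - 1*28**2) = -4 + (560 - 1*784) = -4 + (560 - 784) = -4 - 224 = -228)
x(R(7, -6), 31)*843 + p = (5 - 16*31)*843 - 228 = (5 - 496)*843 - 228 = -491*843 - 228 = -413913 - 228 = -414141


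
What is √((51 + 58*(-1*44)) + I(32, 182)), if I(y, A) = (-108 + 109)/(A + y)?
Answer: I*√114535582/214 ≈ 50.01*I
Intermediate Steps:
I(y, A) = 1/(A + y)
√((51 + 58*(-1*44)) + I(32, 182)) = √((51 + 58*(-1*44)) + 1/(182 + 32)) = √((51 + 58*(-44)) + 1/214) = √((51 - 2552) + 1/214) = √(-2501 + 1/214) = √(-535213/214) = I*√114535582/214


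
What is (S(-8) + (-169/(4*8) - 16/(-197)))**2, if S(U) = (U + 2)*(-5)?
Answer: 24441882921/39740416 ≈ 615.04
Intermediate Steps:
S(U) = -10 - 5*U (S(U) = (2 + U)*(-5) = -10 - 5*U)
(S(-8) + (-169/(4*8) - 16/(-197)))**2 = ((-10 - 5*(-8)) + (-169/(4*8) - 16/(-197)))**2 = ((-10 + 40) + (-169/32 - 16*(-1/197)))**2 = (30 + (-169*1/32 + 16/197))**2 = (30 + (-169/32 + 16/197))**2 = (30 - 32781/6304)**2 = (156339/6304)**2 = 24441882921/39740416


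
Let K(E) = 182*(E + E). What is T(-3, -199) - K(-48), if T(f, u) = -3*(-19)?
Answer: 17529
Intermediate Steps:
T(f, u) = 57
K(E) = 364*E (K(E) = 182*(2*E) = 364*E)
T(-3, -199) - K(-48) = 57 - 364*(-48) = 57 - 1*(-17472) = 57 + 17472 = 17529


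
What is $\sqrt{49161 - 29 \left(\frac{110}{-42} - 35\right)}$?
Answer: $\frac{\sqrt{22161111}}{21} \approx 224.17$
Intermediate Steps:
$\sqrt{49161 - 29 \left(\frac{110}{-42} - 35\right)} = \sqrt{49161 - 29 \left(110 \left(- \frac{1}{42}\right) - 35\right)} = \sqrt{49161 - 29 \left(- \frac{55}{21} - 35\right)} = \sqrt{49161 - - \frac{22910}{21}} = \sqrt{49161 + \frac{22910}{21}} = \sqrt{\frac{1055291}{21}} = \frac{\sqrt{22161111}}{21}$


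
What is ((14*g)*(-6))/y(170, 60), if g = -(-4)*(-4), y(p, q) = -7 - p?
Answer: -448/59 ≈ -7.5932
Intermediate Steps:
g = -16 (g = -1*16 = -16)
((14*g)*(-6))/y(170, 60) = ((14*(-16))*(-6))/(-7 - 1*170) = (-224*(-6))/(-7 - 170) = 1344/(-177) = 1344*(-1/177) = -448/59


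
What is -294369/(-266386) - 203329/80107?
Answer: -30582981511/21339383302 ≈ -1.4332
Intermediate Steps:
-294369/(-266386) - 203329/80107 = -294369*(-1/266386) - 203329*1/80107 = 294369/266386 - 203329/80107 = -30582981511/21339383302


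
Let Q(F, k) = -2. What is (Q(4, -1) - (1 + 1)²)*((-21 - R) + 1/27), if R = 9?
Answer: 1618/9 ≈ 179.78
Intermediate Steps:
(Q(4, -1) - (1 + 1)²)*((-21 - R) + 1/27) = (-2 - (1 + 1)²)*((-21 - 1*9) + 1/27) = (-2 - 1*2²)*((-21 - 9) + 1/27) = (-2 - 1*4)*(-30 + 1/27) = (-2 - 4)*(-809/27) = -6*(-809/27) = 1618/9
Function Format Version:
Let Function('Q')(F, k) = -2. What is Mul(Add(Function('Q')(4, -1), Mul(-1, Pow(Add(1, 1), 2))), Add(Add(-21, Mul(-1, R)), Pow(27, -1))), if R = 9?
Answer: Rational(1618, 9) ≈ 179.78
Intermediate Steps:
Mul(Add(Function('Q')(4, -1), Mul(-1, Pow(Add(1, 1), 2))), Add(Add(-21, Mul(-1, R)), Pow(27, -1))) = Mul(Add(-2, Mul(-1, Pow(Add(1, 1), 2))), Add(Add(-21, Mul(-1, 9)), Pow(27, -1))) = Mul(Add(-2, Mul(-1, Pow(2, 2))), Add(Add(-21, -9), Rational(1, 27))) = Mul(Add(-2, Mul(-1, 4)), Add(-30, Rational(1, 27))) = Mul(Add(-2, -4), Rational(-809, 27)) = Mul(-6, Rational(-809, 27)) = Rational(1618, 9)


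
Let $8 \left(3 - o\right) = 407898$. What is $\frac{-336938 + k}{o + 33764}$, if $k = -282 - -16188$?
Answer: $\frac{1284128}{68881} \approx 18.643$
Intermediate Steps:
$o = - \frac{203937}{4}$ ($o = 3 - \frac{203949}{4} = - \frac{203937}{4} \approx -50984.0$)
$k = 15906$ ($k = -282 + 16188 = 15906$)
$\frac{-336938 + k}{o + 33764} = \frac{-336938 + 15906}{- \frac{203937}{4} + 33764} = - \frac{321032}{- \frac{68881}{4}} = \left(-321032\right) \left(- \frac{4}{68881}\right) = \frac{1284128}{68881}$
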